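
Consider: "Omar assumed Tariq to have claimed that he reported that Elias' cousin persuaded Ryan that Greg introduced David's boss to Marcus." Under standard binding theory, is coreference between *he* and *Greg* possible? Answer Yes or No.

No

*Greg* is an R-expression; Principle C requires it to be free (not bound by any c-commanding expression).
— he: subject of the clause headed by 'reported'; the pronoun c-commands the R-expression — coreference blocked (Principle C).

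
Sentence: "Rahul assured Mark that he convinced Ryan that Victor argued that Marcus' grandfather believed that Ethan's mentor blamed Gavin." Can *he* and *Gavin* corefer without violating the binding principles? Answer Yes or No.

*Gavin* is an R-expression; Principle C requires it to be free (not bound by any c-commanding expression).
— he: subject of the clause headed by 'convinced'; the pronoun c-commands the R-expression — coreference blocked (Principle C).

No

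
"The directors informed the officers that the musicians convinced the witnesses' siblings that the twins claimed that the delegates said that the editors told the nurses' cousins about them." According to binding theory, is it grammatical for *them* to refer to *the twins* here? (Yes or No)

*the twins* is an R-expression; Principle C requires it to be free (not bound by any c-commanding expression).
— them: second object of the clause headed by 'told'; the pronoun does not c-command the R-expression — coreference allowed.

Yes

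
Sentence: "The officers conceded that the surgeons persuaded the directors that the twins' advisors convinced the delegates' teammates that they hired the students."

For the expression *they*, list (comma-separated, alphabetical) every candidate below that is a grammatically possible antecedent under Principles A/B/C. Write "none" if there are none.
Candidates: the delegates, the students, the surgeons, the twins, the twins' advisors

*they* is a pronoun; Principle B requires it to be free in its binding domain — the clause headed by 'hired'.
— the delegates: possessor inside the object DP of the clause headed by 'convinced'; does not c-command the pronoun — Principle B does not apply; allowed.
— the students: object of the clause headed by 'hired'; is c-commanded by the pronoun; coreference would bind this R-expression — blocked (Principle C).
— the surgeons: subject of the clause headed by 'persuaded'; c-commands the pronoun but lies outside its binding domain — allowed.
— the twins: possessor inside the subject DP of the clause headed by 'convinced'; does not c-command the pronoun — Principle B does not apply; allowed.
— the twins' advisors: subject of the clause headed by 'convinced'; c-commands the pronoun but lies outside its binding domain — allowed.

the delegates, the surgeons, the twins, the twins' advisors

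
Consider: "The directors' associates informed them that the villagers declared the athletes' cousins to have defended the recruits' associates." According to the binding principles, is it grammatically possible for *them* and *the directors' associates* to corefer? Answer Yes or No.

*them* is a pronoun; Principle B requires it to be free in its binding domain — the matrix clause.
— the directors' associates: subject of the matrix clause; c-commands the pronoun within its binding domain — blocked (Principle B).

No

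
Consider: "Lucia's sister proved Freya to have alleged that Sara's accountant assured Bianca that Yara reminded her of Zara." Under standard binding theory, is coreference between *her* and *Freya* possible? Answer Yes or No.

Yes

*Freya* is an R-expression; Principle C requires it to be free (not bound by any c-commanding expression).
— her: object of the clause headed by 'reminded'; the pronoun does not c-command the R-expression — coreference allowed.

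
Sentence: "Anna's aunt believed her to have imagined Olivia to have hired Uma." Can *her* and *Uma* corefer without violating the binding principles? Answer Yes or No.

No

*Uma* is an R-expression; Principle C requires it to be free (not bound by any c-commanding expression).
— her: subject of the clause headed by 'imagined'; the pronoun c-commands the R-expression — coreference blocked (Principle C).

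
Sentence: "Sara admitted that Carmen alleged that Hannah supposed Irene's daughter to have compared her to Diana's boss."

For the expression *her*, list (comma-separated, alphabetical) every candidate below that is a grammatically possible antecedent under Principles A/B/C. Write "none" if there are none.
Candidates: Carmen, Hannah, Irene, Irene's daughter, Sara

Carmen, Hannah, Irene, Sara

*her* is a pronoun; Principle B requires it to be free in its binding domain — the clause headed by 'compared'.
— Carmen: subject of the clause headed by 'alleged'; c-commands the pronoun but lies outside its binding domain — allowed.
— Hannah: subject of the clause headed by 'supposed'; c-commands the pronoun but lies outside its binding domain — allowed.
— Irene: possessor inside the subject DP of the clause headed by 'compared'; does not c-command the pronoun — Principle B does not apply; allowed.
— Irene's daughter: subject of the clause headed by 'compared'; c-commands the pronoun within its binding domain — blocked (Principle B).
— Sara: subject of the matrix clause; c-commands the pronoun but lies outside its binding domain — allowed.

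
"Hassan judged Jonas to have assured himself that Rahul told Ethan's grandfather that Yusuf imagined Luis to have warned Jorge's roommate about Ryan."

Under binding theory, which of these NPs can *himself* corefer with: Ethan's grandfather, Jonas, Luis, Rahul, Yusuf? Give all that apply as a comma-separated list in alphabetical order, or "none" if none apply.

Jonas

*himself* is a reflexive; Principle A requires it to be bound within its binding domain — the clause headed by 'assured'.
— Ethan's grandfather: object of the clause headed by 'told'; does not c-command the reflexive — cannot bind it (Principle A).
— Jonas: subject of the clause headed by 'assured'; c-commands the reflexive within its binding domain — allowed (Principle A).
— Luis: subject of the clause headed by 'warned'; does not c-command the reflexive — cannot bind it (Principle A).
— Rahul: subject of the clause headed by 'told'; does not c-command the reflexive — cannot bind it (Principle A).
— Yusuf: subject of the clause headed by 'imagined'; does not c-command the reflexive — cannot bind it (Principle A).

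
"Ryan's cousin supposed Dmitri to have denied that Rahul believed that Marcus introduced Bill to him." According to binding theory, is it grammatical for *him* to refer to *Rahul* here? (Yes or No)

Yes

*Rahul* is an R-expression; Principle C requires it to be free (not bound by any c-commanding expression).
— him: second object of the clause headed by 'introduced'; the pronoun does not c-command the R-expression — coreference allowed.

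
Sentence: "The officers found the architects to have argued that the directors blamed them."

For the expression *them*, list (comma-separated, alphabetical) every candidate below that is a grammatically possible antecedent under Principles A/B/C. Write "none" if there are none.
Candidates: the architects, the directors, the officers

the architects, the officers

*them* is a pronoun; Principle B requires it to be free in its binding domain — the clause headed by 'blamed'.
— the architects: subject of the clause headed by 'argued'; c-commands the pronoun but lies outside its binding domain — allowed.
— the directors: subject of the clause headed by 'blamed'; c-commands the pronoun within its binding domain — blocked (Principle B).
— the officers: subject of the matrix clause; c-commands the pronoun but lies outside its binding domain — allowed.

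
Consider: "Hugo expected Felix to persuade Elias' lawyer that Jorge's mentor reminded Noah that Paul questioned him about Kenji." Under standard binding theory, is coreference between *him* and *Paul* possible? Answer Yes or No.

*Paul* is an R-expression; Principle C requires it to be free (not bound by any c-commanding expression).
— him: object of the clause headed by 'questioned'; the R-expression locally c-commands the pronoun — coreference blocked (Principle B on the pronoun).

No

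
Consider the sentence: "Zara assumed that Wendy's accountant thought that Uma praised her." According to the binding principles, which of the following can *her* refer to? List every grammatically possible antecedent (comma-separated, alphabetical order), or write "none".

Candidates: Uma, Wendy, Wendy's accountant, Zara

*her* is a pronoun; Principle B requires it to be free in its binding domain — the clause headed by 'praised'.
— Uma: subject of the clause headed by 'praised'; c-commands the pronoun within its binding domain — blocked (Principle B).
— Wendy: possessor inside the subject DP of the clause headed by 'thought'; does not c-command the pronoun — Principle B does not apply; allowed.
— Wendy's accountant: subject of the clause headed by 'thought'; c-commands the pronoun but lies outside its binding domain — allowed.
— Zara: subject of the matrix clause; c-commands the pronoun but lies outside its binding domain — allowed.

Wendy, Wendy's accountant, Zara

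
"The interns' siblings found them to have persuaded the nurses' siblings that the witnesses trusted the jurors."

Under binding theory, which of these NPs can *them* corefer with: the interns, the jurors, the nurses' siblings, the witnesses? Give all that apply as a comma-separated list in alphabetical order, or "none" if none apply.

*them* is a pronoun; Principle B requires it to be free in its binding domain — the matrix clause.
— the interns: possessor inside the subject DP of the matrix clause; does not c-command the pronoun — Principle B does not apply; allowed.
— the jurors: object of the clause headed by 'trusted'; is c-commanded by the pronoun; coreference would bind this R-expression — blocked (Principle C).
— the nurses' siblings: object of the clause headed by 'persuaded'; is c-commanded by the pronoun; coreference would bind this R-expression — blocked (Principle C).
— the witnesses: subject of the clause headed by 'trusted'; is c-commanded by the pronoun; coreference would bind this R-expression — blocked (Principle C).

the interns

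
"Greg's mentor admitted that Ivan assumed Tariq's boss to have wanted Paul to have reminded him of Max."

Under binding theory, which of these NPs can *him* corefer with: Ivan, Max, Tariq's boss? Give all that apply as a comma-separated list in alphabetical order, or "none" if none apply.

*him* is a pronoun; Principle B requires it to be free in its binding domain — the clause headed by 'reminded'.
— Ivan: subject of the clause headed by 'assumed'; c-commands the pronoun but lies outside its binding domain — allowed.
— Max: second object of the clause headed by 'reminded'; is c-commanded by the pronoun; coreference would bind this R-expression — blocked (Principle C).
— Tariq's boss: subject of the clause headed by 'wanted'; c-commands the pronoun but lies outside its binding domain — allowed.

Ivan, Tariq's boss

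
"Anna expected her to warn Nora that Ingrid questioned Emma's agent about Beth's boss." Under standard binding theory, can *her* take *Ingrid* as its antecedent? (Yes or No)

No

*her* is a pronoun; Principle B requires it to be free in its binding domain — the matrix clause.
— Ingrid: subject of the clause headed by 'questioned'; is c-commanded by the pronoun; coreference would bind this R-expression — blocked (Principle C).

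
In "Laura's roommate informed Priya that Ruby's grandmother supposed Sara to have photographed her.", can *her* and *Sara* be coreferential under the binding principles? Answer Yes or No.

No

*Sara* is an R-expression; Principle C requires it to be free (not bound by any c-commanding expression).
— her: object of the clause headed by 'photographed'; the R-expression locally c-commands the pronoun — coreference blocked (Principle B on the pronoun).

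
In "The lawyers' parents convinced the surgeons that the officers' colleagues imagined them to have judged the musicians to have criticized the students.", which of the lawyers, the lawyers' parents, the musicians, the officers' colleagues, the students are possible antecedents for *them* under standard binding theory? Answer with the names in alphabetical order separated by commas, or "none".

*them* is a pronoun; Principle B requires it to be free in its binding domain — the clause headed by 'imagined'.
— the lawyers: possessor inside the subject DP of the matrix clause; does not c-command the pronoun — Principle B does not apply; allowed.
— the lawyers' parents: subject of the matrix clause; c-commands the pronoun but lies outside its binding domain — allowed.
— the musicians: subject of the clause headed by 'criticized'; is c-commanded by the pronoun; coreference would bind this R-expression — blocked (Principle C).
— the officers' colleagues: subject of the clause headed by 'imagined'; c-commands the pronoun within its binding domain — blocked (Principle B).
— the students: object of the clause headed by 'criticized'; is c-commanded by the pronoun; coreference would bind this R-expression — blocked (Principle C).

the lawyers, the lawyers' parents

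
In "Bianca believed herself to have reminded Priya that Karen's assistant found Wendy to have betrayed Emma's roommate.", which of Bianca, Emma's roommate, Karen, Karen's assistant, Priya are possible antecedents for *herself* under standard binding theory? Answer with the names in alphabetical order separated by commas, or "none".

*herself* is a reflexive; Principle A requires it to be bound within its binding domain — the matrix clause.
— Bianca: subject of the matrix clause; c-commands the reflexive within its binding domain — allowed (Principle A).
— Emma's roommate: object of the clause headed by 'betrayed'; does not c-command the reflexive — cannot bind it (Principle A).
— Karen: possessor inside the subject DP of the clause headed by 'found'; does not c-command the reflexive — cannot bind it (Principle A).
— Karen's assistant: subject of the clause headed by 'found'; does not c-command the reflexive — cannot bind it (Principle A).
— Priya: object of the clause headed by 'reminded'; does not c-command the reflexive — cannot bind it (Principle A).

Bianca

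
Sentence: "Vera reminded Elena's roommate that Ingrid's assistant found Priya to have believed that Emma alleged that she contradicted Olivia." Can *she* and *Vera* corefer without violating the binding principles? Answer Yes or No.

Yes

*Vera* is an R-expression; Principle C requires it to be free (not bound by any c-commanding expression).
— she: subject of the clause headed by 'contradicted'; the pronoun does not c-command the R-expression — coreference allowed.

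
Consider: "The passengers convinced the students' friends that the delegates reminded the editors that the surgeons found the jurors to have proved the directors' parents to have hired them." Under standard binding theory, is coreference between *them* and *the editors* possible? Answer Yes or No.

*the editors* is an R-expression; Principle C requires it to be free (not bound by any c-commanding expression).
— them: object of the clause headed by 'hired'; the pronoun does not c-command the R-expression — coreference allowed.

Yes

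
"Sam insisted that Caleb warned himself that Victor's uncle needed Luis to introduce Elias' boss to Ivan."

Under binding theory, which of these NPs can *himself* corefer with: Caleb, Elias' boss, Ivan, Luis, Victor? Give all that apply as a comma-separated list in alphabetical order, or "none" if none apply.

*himself* is a reflexive; Principle A requires it to be bound within its binding domain — the clause headed by 'warned'.
— Caleb: subject of the clause headed by 'warned'; c-commands the reflexive within its binding domain — allowed (Principle A).
— Elias' boss: object of the clause headed by 'introduce'; does not c-command the reflexive — cannot bind it (Principle A).
— Ivan: second object of the clause headed by 'introduce'; does not c-command the reflexive — cannot bind it (Principle A).
— Luis: subject of the clause headed by 'introduce'; does not c-command the reflexive — cannot bind it (Principle A).
— Victor: possessor inside the subject DP of the clause headed by 'needed'; does not c-command the reflexive — cannot bind it (Principle A).

Caleb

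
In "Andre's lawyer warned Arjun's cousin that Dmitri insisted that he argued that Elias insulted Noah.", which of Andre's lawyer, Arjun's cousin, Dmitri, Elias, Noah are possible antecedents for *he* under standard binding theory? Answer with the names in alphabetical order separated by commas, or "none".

Andre's lawyer, Arjun's cousin, Dmitri

*he* is a pronoun; Principle B requires it to be free in its binding domain — the clause headed by 'argued'.
— Andre's lawyer: subject of the matrix clause; c-commands the pronoun but lies outside its binding domain — allowed.
— Arjun's cousin: object of the matrix clause; c-commands the pronoun but lies outside its binding domain — allowed.
— Dmitri: subject of the clause headed by 'insisted'; c-commands the pronoun but lies outside its binding domain — allowed.
— Elias: subject of the clause headed by 'insulted'; is c-commanded by the pronoun; coreference would bind this R-expression — blocked (Principle C).
— Noah: object of the clause headed by 'insulted'; is c-commanded by the pronoun; coreference would bind this R-expression — blocked (Principle C).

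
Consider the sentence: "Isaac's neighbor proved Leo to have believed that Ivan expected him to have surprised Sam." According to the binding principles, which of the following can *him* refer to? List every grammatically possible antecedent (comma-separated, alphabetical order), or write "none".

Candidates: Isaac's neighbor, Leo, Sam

*him* is a pronoun; Principle B requires it to be free in its binding domain — the clause headed by 'expected'.
— Isaac's neighbor: subject of the matrix clause; c-commands the pronoun but lies outside its binding domain — allowed.
— Leo: subject of the clause headed by 'believed'; c-commands the pronoun but lies outside its binding domain — allowed.
— Sam: object of the clause headed by 'surprised'; is c-commanded by the pronoun; coreference would bind this R-expression — blocked (Principle C).

Isaac's neighbor, Leo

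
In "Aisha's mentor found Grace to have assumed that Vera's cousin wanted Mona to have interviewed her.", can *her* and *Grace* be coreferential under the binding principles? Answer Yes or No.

*Grace* is an R-expression; Principle C requires it to be free (not bound by any c-commanding expression).
— her: object of the clause headed by 'interviewed'; the pronoun does not c-command the R-expression — coreference allowed.

Yes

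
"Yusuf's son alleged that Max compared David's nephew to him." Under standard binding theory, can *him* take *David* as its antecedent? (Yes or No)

Yes

*him* is a pronoun; Principle B requires it to be free in its binding domain — the clause headed by 'compared'.
— David: possessor inside the object DP of the clause headed by 'compared'; does not c-command the pronoun — Principle B does not apply; allowed.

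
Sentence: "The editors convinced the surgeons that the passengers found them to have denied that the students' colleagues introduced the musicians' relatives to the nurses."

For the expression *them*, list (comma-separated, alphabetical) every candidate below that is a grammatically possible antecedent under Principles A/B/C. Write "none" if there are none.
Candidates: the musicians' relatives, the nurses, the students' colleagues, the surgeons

*them* is a pronoun; Principle B requires it to be free in its binding domain — the clause headed by 'found'.
— the musicians' relatives: object of the clause headed by 'introduced'; is c-commanded by the pronoun; coreference would bind this R-expression — blocked (Principle C).
— the nurses: second object of the clause headed by 'introduced'; is c-commanded by the pronoun; coreference would bind this R-expression — blocked (Principle C).
— the students' colleagues: subject of the clause headed by 'introduced'; is c-commanded by the pronoun; coreference would bind this R-expression — blocked (Principle C).
— the surgeons: object of the matrix clause; c-commands the pronoun but lies outside its binding domain — allowed.

the surgeons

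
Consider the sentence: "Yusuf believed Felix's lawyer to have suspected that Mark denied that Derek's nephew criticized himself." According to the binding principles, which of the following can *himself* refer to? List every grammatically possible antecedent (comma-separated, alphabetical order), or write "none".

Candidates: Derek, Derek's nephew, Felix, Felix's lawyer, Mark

*himself* is a reflexive; Principle A requires it to be bound within its binding domain — the clause headed by 'criticized'.
— Derek: possessor inside the subject DP of the clause headed by 'criticized'; does not c-command the reflexive — cannot bind it (Principle A).
— Derek's nephew: subject of the clause headed by 'criticized'; c-commands the reflexive within its binding domain — allowed (Principle A).
— Felix: possessor inside the subject DP of the clause headed by 'suspected'; does not c-command the reflexive — cannot bind it (Principle A).
— Felix's lawyer: subject of the clause headed by 'suspected'; c-commands the reflexive but lies outside its binding domain — cannot bind it (Principle A).
— Mark: subject of the clause headed by 'denied'; c-commands the reflexive but lies outside its binding domain — cannot bind it (Principle A).

Derek's nephew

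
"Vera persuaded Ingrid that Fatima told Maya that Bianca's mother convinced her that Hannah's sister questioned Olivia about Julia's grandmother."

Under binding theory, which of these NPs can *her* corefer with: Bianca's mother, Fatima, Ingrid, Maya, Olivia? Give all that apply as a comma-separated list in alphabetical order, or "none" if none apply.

*her* is a pronoun; Principle B requires it to be free in its binding domain — the clause headed by 'convinced'.
— Bianca's mother: subject of the clause headed by 'convinced'; c-commands the pronoun within its binding domain — blocked (Principle B).
— Fatima: subject of the clause headed by 'told'; c-commands the pronoun but lies outside its binding domain — allowed.
— Ingrid: object of the matrix clause; c-commands the pronoun but lies outside its binding domain — allowed.
— Maya: object of the clause headed by 'told'; c-commands the pronoun but lies outside its binding domain — allowed.
— Olivia: object of the clause headed by 'questioned'; is c-commanded by the pronoun; coreference would bind this R-expression — blocked (Principle C).

Fatima, Ingrid, Maya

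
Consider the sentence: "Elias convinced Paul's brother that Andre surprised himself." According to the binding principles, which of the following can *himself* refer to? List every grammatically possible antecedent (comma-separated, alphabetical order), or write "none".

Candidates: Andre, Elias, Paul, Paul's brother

*himself* is a reflexive; Principle A requires it to be bound within its binding domain — the clause headed by 'surprised'.
— Andre: subject of the clause headed by 'surprised'; c-commands the reflexive within its binding domain — allowed (Principle A).
— Elias: subject of the matrix clause; c-commands the reflexive but lies outside its binding domain — cannot bind it (Principle A).
— Paul: possessor inside the object DP of the matrix clause; does not c-command the reflexive — cannot bind it (Principle A).
— Paul's brother: object of the matrix clause; c-commands the reflexive but lies outside its binding domain — cannot bind it (Principle A).

Andre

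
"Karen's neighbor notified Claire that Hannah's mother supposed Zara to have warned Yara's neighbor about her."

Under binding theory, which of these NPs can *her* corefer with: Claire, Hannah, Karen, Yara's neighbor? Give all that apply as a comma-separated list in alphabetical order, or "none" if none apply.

Claire, Hannah, Karen

*her* is a pronoun; Principle B requires it to be free in its binding domain — the clause headed by 'warned'.
— Claire: object of the matrix clause; c-commands the pronoun but lies outside its binding domain — allowed.
— Hannah: possessor inside the subject DP of the clause headed by 'supposed'; does not c-command the pronoun — Principle B does not apply; allowed.
— Karen: possessor inside the subject DP of the matrix clause; does not c-command the pronoun — Principle B does not apply; allowed.
— Yara's neighbor: object of the clause headed by 'warned'; c-commands the pronoun within its binding domain — blocked (Principle B).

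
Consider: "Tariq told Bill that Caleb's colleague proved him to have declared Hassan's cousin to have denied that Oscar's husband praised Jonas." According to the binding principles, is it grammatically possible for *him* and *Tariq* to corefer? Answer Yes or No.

Yes

*him* is a pronoun; Principle B requires it to be free in its binding domain — the clause headed by 'proved'.
— Tariq: subject of the matrix clause; c-commands the pronoun but lies outside its binding domain — allowed.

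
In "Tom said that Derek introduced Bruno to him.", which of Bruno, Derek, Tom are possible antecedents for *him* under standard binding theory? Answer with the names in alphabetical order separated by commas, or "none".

Tom

*him* is a pronoun; Principle B requires it to be free in its binding domain — the clause headed by 'introduced'.
— Bruno: object of the clause headed by 'introduced'; c-commands the pronoun within its binding domain — blocked (Principle B).
— Derek: subject of the clause headed by 'introduced'; c-commands the pronoun within its binding domain — blocked (Principle B).
— Tom: subject of the matrix clause; c-commands the pronoun but lies outside its binding domain — allowed.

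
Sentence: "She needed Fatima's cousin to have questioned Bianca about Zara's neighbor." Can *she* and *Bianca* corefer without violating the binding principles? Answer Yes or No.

*Bianca* is an R-expression; Principle C requires it to be free (not bound by any c-commanding expression).
— she: subject of the matrix clause; the pronoun c-commands the R-expression — coreference blocked (Principle C).

No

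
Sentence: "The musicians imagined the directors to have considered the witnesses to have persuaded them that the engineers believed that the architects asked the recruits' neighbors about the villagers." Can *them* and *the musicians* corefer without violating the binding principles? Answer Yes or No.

Yes

*the musicians* is an R-expression; Principle C requires it to be free (not bound by any c-commanding expression).
— them: object of the clause headed by 'persuaded'; the pronoun does not c-command the R-expression — coreference allowed.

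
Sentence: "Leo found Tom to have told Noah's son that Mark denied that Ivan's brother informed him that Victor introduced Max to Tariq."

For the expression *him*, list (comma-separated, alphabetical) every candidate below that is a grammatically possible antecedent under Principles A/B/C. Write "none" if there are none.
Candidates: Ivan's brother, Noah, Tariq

*him* is a pronoun; Principle B requires it to be free in its binding domain — the clause headed by 'informed'.
— Ivan's brother: subject of the clause headed by 'informed'; c-commands the pronoun within its binding domain — blocked (Principle B).
— Noah: possessor inside the object DP of the clause headed by 'told'; does not c-command the pronoun — Principle B does not apply; allowed.
— Tariq: second object of the clause headed by 'introduced'; is c-commanded by the pronoun; coreference would bind this R-expression — blocked (Principle C).

Noah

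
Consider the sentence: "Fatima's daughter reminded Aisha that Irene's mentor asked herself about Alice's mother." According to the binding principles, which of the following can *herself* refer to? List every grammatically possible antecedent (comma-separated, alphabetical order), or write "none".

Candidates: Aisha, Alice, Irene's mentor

Irene's mentor

*herself* is a reflexive; Principle A requires it to be bound within its binding domain — the clause headed by 'asked'.
— Aisha: object of the matrix clause; c-commands the reflexive but lies outside its binding domain — cannot bind it (Principle A).
— Alice: possessor inside the second object DP of the clause headed by 'asked'; does not c-command the reflexive — cannot bind it (Principle A).
— Irene's mentor: subject of the clause headed by 'asked'; c-commands the reflexive within its binding domain — allowed (Principle A).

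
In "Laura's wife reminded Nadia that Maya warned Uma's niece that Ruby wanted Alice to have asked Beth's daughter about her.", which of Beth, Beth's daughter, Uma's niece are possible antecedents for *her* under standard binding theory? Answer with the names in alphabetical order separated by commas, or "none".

Beth, Uma's niece

*her* is a pronoun; Principle B requires it to be free in its binding domain — the clause headed by 'asked'.
— Beth: possessor inside the object DP of the clause headed by 'asked'; does not c-command the pronoun — Principle B does not apply; allowed.
— Beth's daughter: object of the clause headed by 'asked'; c-commands the pronoun within its binding domain — blocked (Principle B).
— Uma's niece: object of the clause headed by 'warned'; c-commands the pronoun but lies outside its binding domain — allowed.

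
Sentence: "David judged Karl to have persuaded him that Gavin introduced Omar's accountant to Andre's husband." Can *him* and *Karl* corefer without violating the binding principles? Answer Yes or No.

*Karl* is an R-expression; Principle C requires it to be free (not bound by any c-commanding expression).
— him: object of the clause headed by 'persuaded'; the R-expression locally c-commands the pronoun — coreference blocked (Principle B on the pronoun).

No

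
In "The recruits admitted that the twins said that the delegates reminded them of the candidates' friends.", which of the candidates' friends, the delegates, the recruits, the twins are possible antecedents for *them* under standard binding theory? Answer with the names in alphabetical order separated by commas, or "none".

*them* is a pronoun; Principle B requires it to be free in its binding domain — the clause headed by 'reminded'.
— the candidates' friends: second object of the clause headed by 'reminded'; is c-commanded by the pronoun; coreference would bind this R-expression — blocked (Principle C).
— the delegates: subject of the clause headed by 'reminded'; c-commands the pronoun within its binding domain — blocked (Principle B).
— the recruits: subject of the matrix clause; c-commands the pronoun but lies outside its binding domain — allowed.
— the twins: subject of the clause headed by 'said'; c-commands the pronoun but lies outside its binding domain — allowed.

the recruits, the twins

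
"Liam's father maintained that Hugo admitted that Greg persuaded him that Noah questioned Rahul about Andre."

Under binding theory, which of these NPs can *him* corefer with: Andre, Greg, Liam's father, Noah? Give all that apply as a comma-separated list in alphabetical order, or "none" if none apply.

Liam's father

*him* is a pronoun; Principle B requires it to be free in its binding domain — the clause headed by 'persuaded'.
— Andre: second object of the clause headed by 'questioned'; is c-commanded by the pronoun; coreference would bind this R-expression — blocked (Principle C).
— Greg: subject of the clause headed by 'persuaded'; c-commands the pronoun within its binding domain — blocked (Principle B).
— Liam's father: subject of the matrix clause; c-commands the pronoun but lies outside its binding domain — allowed.
— Noah: subject of the clause headed by 'questioned'; is c-commanded by the pronoun; coreference would bind this R-expression — blocked (Principle C).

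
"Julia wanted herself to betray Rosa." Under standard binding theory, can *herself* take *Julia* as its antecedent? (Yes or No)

*herself* is a reflexive; Principle A requires it to be bound within its binding domain — the matrix clause.
— Julia: subject of the matrix clause; c-commands the reflexive within its binding domain — allowed (Principle A).

Yes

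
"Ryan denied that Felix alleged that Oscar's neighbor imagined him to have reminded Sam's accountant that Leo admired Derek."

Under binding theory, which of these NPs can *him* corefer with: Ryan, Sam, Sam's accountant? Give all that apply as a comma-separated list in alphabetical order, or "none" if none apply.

Ryan

*him* is a pronoun; Principle B requires it to be free in its binding domain — the clause headed by 'imagined'.
— Ryan: subject of the matrix clause; c-commands the pronoun but lies outside its binding domain — allowed.
— Sam: possessor inside the object DP of the clause headed by 'reminded'; is c-commanded by the pronoun; coreference would bind this R-expression — blocked (Principle C).
— Sam's accountant: object of the clause headed by 'reminded'; is c-commanded by the pronoun; coreference would bind this R-expression — blocked (Principle C).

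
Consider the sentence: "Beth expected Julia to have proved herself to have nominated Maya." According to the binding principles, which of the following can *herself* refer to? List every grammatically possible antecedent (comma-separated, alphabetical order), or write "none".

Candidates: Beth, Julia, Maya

Julia

*herself* is a reflexive; Principle A requires it to be bound within its binding domain — the clause headed by 'proved'.
— Beth: subject of the matrix clause; c-commands the reflexive but lies outside its binding domain — cannot bind it (Principle A).
— Julia: subject of the clause headed by 'proved'; c-commands the reflexive within its binding domain — allowed (Principle A).
— Maya: object of the clause headed by 'nominated'; does not c-command the reflexive — cannot bind it (Principle A).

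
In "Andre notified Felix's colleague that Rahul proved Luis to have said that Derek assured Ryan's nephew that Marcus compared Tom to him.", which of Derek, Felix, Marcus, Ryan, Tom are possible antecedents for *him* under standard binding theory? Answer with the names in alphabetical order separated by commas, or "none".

Derek, Felix, Ryan

*him* is a pronoun; Principle B requires it to be free in its binding domain — the clause headed by 'compared'.
— Derek: subject of the clause headed by 'assured'; c-commands the pronoun but lies outside its binding domain — allowed.
— Felix: possessor inside the object DP of the matrix clause; does not c-command the pronoun — Principle B does not apply; allowed.
— Marcus: subject of the clause headed by 'compared'; c-commands the pronoun within its binding domain — blocked (Principle B).
— Ryan: possessor inside the object DP of the clause headed by 'assured'; does not c-command the pronoun — Principle B does not apply; allowed.
— Tom: object of the clause headed by 'compared'; c-commands the pronoun within its binding domain — blocked (Principle B).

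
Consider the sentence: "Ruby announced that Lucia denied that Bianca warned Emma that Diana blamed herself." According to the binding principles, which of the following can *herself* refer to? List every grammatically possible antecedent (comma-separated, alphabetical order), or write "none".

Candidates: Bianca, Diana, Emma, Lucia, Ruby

Diana

*herself* is a reflexive; Principle A requires it to be bound within its binding domain — the clause headed by 'blamed'.
— Bianca: subject of the clause headed by 'warned'; c-commands the reflexive but lies outside its binding domain — cannot bind it (Principle A).
— Diana: subject of the clause headed by 'blamed'; c-commands the reflexive within its binding domain — allowed (Principle A).
— Emma: object of the clause headed by 'warned'; c-commands the reflexive but lies outside its binding domain — cannot bind it (Principle A).
— Lucia: subject of the clause headed by 'denied'; c-commands the reflexive but lies outside its binding domain — cannot bind it (Principle A).
— Ruby: subject of the matrix clause; c-commands the reflexive but lies outside its binding domain — cannot bind it (Principle A).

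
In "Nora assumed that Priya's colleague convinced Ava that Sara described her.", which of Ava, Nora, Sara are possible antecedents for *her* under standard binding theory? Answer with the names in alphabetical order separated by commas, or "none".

*her* is a pronoun; Principle B requires it to be free in its binding domain — the clause headed by 'described'.
— Ava: object of the clause headed by 'convinced'; c-commands the pronoun but lies outside its binding domain — allowed.
— Nora: subject of the matrix clause; c-commands the pronoun but lies outside its binding domain — allowed.
— Sara: subject of the clause headed by 'described'; c-commands the pronoun within its binding domain — blocked (Principle B).

Ava, Nora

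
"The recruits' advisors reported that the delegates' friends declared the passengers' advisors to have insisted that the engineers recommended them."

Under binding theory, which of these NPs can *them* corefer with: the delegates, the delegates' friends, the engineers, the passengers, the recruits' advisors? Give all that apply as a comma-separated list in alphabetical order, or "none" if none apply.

*them* is a pronoun; Principle B requires it to be free in its binding domain — the clause headed by 'recommended'.
— the delegates: possessor inside the subject DP of the clause headed by 'declared'; does not c-command the pronoun — Principle B does not apply; allowed.
— the delegates' friends: subject of the clause headed by 'declared'; c-commands the pronoun but lies outside its binding domain — allowed.
— the engineers: subject of the clause headed by 'recommended'; c-commands the pronoun within its binding domain — blocked (Principle B).
— the passengers: possessor inside the subject DP of the clause headed by 'insisted'; does not c-command the pronoun — Principle B does not apply; allowed.
— the recruits' advisors: subject of the matrix clause; c-commands the pronoun but lies outside its binding domain — allowed.

the delegates, the delegates' friends, the passengers, the recruits' advisors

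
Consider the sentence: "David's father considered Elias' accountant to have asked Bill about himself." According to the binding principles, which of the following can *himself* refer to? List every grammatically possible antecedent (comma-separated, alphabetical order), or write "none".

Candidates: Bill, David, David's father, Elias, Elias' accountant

*himself* is a reflexive; Principle A requires it to be bound within its binding domain — the clause headed by 'asked'.
— Bill: object of the clause headed by 'asked'; c-commands the reflexive within its binding domain — allowed (Principle A).
— David: possessor inside the subject DP of the matrix clause; does not c-command the reflexive — cannot bind it (Principle A).
— David's father: subject of the matrix clause; c-commands the reflexive but lies outside its binding domain — cannot bind it (Principle A).
— Elias: possessor inside the subject DP of the clause headed by 'asked'; does not c-command the reflexive — cannot bind it (Principle A).
— Elias' accountant: subject of the clause headed by 'asked'; c-commands the reflexive within its binding domain — allowed (Principle A).

Bill, Elias' accountant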